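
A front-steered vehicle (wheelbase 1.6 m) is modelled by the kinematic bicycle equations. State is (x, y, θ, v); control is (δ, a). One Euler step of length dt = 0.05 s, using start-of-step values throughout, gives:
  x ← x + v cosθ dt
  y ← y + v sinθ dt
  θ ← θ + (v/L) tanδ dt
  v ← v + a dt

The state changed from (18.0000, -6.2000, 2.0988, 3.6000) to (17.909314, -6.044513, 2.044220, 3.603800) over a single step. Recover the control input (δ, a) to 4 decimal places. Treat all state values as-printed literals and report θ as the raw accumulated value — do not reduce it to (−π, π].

δ = -0.4517, a = 0.0760

a = (v'−v)/dt = (0.003800)/0.05 = 0.0760
Δθ = θ'−θ = -0.054580;  (v·dt/L) = 3.6000·0.05/1.6 = 0.112500
tan δ = Δθ·L/(v·dt) = -0.485156  →  δ = -0.4517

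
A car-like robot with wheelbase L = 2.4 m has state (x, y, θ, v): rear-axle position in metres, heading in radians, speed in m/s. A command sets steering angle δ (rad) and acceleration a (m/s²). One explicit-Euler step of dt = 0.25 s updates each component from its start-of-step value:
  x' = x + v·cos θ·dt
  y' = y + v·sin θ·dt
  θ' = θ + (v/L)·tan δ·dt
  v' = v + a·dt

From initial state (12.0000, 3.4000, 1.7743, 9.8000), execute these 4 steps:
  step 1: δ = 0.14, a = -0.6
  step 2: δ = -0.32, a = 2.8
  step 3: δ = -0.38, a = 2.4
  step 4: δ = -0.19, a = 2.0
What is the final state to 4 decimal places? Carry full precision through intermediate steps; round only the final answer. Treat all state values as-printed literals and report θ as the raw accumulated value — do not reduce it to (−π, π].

after step 1 (δ=0.14, a=-0.6): (11.504850, 5.799443, 1.918158, 9.650000)
after step 2 (δ=-0.32, a=2.8): (10.683592, 8.067855, 1.585042, 10.350000)
after step 3 (δ=-0.38, a=2.4): (10.646731, 10.655092, 1.154426, 10.950000)
after step 4 (δ=-0.19, a=2.0): (11.753897, 13.158708, 0.935061, 11.450000)

(11.7539, 13.1587, 0.9351, 11.4500)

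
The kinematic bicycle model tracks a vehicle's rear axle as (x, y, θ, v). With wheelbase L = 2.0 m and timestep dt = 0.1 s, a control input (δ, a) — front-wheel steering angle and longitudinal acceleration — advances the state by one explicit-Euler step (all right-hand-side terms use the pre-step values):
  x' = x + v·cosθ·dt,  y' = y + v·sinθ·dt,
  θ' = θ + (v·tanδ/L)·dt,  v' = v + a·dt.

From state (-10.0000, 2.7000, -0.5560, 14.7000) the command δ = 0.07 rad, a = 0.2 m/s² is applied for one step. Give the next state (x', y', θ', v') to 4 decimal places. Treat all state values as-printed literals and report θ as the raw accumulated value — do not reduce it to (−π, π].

(-8.7514, 1.9241, -0.5045, 14.7200)

x' = -10.0000 + 14.7000·cos(-0.5560)·0.1 = -8.7514
y' = 2.7000 + 14.7000·sin(-0.5560)·0.1 = 1.9241
θ' = -0.5560 + (14.7000/2.0)·tan(0.07)·0.1 = -0.5045
v' = 14.7000 + 0.2000·0.1 = 14.7200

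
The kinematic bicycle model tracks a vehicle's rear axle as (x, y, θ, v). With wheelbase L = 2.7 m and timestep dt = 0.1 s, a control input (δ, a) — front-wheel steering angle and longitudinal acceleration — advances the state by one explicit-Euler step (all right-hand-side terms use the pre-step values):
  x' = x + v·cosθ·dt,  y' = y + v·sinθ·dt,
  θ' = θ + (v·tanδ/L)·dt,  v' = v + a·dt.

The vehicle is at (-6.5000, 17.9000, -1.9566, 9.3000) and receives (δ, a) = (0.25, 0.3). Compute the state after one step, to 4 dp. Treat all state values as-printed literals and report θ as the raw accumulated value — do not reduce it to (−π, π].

(-6.8500, 17.0384, -1.8686, 9.3300)

x' = -6.5000 + 9.3000·cos(-1.9566)·0.1 = -6.8500
y' = 17.9000 + 9.3000·sin(-1.9566)·0.1 = 17.0384
θ' = -1.9566 + (9.3000/2.7)·tan(0.25)·0.1 = -1.8686
v' = 9.3000 + 0.3000·0.1 = 9.3300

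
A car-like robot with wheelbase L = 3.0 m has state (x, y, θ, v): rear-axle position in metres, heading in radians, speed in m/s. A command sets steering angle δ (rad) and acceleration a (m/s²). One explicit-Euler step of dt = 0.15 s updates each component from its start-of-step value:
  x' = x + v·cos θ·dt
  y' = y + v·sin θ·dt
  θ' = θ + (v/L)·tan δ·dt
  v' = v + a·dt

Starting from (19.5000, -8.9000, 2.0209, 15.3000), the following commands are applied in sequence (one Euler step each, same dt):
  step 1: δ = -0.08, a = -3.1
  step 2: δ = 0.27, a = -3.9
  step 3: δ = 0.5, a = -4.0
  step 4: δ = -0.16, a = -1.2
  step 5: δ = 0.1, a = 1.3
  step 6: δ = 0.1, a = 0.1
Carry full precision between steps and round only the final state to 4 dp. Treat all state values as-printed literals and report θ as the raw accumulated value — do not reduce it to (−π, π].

(11.5528, 0.6375, 2.5801, 13.6800)

after step 1 (δ=-0.08, a=-3.1): (18.501540, -6.833577, 1.959569, 14.835000)
after step 2 (δ=0.27, a=-3.9): (17.658052, -4.774387, 2.164854, 14.250000)
after step 3 (δ=0.5, a=-4.0): (16.461632, -3.003092, 2.554095, 13.650000)
after step 4 (δ=-0.16, a=-1.2): (14.757436, -1.868203, 2.443953, 13.470000)
after step 5 (δ=0.1, a=1.3): (13.209004, -0.570214, 2.511529, 13.665000)
after step 6 (δ=0.1, a=0.1): (11.552826, 0.637491, 2.580083, 13.680000)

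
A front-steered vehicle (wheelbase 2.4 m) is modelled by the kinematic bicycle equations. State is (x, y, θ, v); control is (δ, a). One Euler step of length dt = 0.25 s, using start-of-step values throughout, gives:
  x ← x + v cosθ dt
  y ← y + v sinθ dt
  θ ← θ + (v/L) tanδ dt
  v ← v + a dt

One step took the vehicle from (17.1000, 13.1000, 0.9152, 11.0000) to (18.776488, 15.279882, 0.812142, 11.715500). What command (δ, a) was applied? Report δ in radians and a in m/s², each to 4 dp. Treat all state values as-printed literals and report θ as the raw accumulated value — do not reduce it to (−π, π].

δ = -0.0897, a = 2.8620

a = (v'−v)/dt = (0.715500)/0.25 = 2.8620
Δθ = θ'−θ = -0.103058;  (v·dt/L) = 11.0000·0.25/2.4 = 1.145833
tan δ = Δθ·L/(v·dt) = -0.089942  →  δ = -0.0897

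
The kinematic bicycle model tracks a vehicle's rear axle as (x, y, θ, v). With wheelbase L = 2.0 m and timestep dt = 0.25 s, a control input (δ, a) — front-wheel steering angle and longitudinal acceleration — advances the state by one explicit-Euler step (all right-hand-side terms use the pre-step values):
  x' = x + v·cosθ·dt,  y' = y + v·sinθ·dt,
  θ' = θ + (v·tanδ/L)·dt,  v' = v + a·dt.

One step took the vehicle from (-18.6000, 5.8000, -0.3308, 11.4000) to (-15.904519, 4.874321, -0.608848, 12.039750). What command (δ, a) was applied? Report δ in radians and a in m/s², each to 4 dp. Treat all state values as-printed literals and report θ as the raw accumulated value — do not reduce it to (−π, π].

δ = -0.1927, a = 2.5590

a = (v'−v)/dt = (0.639750)/0.25 = 2.5590
Δθ = θ'−θ = -0.278048;  (v·dt/L) = 11.4000·0.25/2.0 = 1.425000
tan δ = Δθ·L/(v·dt) = -0.195121  →  δ = -0.1927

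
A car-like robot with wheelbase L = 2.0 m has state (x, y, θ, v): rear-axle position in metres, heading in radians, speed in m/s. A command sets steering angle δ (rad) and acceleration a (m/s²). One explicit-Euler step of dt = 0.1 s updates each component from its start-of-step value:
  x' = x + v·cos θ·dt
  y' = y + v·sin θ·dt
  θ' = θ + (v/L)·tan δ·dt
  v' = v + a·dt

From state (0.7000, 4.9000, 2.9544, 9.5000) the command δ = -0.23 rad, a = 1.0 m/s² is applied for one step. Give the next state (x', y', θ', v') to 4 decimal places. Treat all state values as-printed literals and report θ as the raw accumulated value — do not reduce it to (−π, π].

(-0.2334, 5.0768, 2.8432, 9.6000)

x' = 0.7000 + 9.5000·cos(2.9544)·0.1 = -0.2334
y' = 4.9000 + 9.5000·sin(2.9544)·0.1 = 5.0768
θ' = 2.9544 + (9.5000/2.0)·tan(-0.23)·0.1 = 2.8432
v' = 9.5000 + 1.0000·0.1 = 9.6000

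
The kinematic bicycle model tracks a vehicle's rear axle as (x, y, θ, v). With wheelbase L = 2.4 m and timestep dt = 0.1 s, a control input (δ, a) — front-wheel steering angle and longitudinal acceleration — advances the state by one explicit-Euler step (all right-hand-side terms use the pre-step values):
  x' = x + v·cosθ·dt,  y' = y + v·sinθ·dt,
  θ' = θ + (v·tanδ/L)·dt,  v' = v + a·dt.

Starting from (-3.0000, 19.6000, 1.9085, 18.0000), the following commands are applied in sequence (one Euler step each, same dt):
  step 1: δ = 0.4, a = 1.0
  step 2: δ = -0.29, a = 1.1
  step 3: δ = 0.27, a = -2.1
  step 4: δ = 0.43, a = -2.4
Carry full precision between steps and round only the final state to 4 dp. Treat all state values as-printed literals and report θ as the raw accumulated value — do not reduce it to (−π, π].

(-6.5319, 25.8334, 2.5545, 17.7600)

after step 1 (δ=0.4, a=1.0): (-3.596378, 21.298332, 2.225595, 18.100000)
after step 2 (δ=-0.29, a=1.1): (-4.698668, 22.733971, 2.000542, 18.210000)
after step 3 (δ=0.27, a=-2.1): (-5.457368, 24.389391, 2.210532, 18.000000)
after step 4 (δ=0.43, a=-2.4): (-6.531939, 25.833447, 2.554498, 17.760000)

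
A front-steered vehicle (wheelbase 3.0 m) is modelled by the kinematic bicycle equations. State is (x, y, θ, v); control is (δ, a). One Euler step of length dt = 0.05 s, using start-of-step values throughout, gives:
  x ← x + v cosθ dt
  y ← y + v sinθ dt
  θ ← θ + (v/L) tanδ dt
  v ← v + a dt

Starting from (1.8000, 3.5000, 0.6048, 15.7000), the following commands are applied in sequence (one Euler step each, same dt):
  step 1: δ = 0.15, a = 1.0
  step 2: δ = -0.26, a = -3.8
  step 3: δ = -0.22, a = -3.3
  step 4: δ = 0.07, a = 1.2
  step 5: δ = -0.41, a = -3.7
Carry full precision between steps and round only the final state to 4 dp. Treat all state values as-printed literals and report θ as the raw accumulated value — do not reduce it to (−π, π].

after step 1 (δ=0.15, a=1.0): (2.445753, 3.946349, 0.644347, 15.750000)
after step 2 (δ=-0.26, a=-3.8): (3.075353, 4.419382, 0.574516, 15.560000)
after step 3 (δ=-0.22, a=-3.3): (3.728450, 4.842170, 0.516524, 15.395000)
after step 4 (δ=0.07, a=1.2): (4.397779, 5.222319, 0.534515, 15.455000)
after step 5 (δ=-0.41, a=-3.7): (5.062742, 5.615976, 0.422561, 15.270000)

(5.0627, 5.6160, 0.4226, 15.2700)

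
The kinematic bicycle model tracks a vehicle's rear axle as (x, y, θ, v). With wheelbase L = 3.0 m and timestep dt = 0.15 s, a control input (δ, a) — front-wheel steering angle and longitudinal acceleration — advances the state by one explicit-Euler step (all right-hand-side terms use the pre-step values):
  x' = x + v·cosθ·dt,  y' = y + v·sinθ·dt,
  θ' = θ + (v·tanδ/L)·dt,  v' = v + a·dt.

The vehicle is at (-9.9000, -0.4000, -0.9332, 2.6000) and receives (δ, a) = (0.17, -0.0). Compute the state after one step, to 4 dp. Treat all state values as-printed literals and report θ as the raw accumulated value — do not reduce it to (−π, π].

(-9.6678, -0.7134, -0.9109, 2.6000)

x' = -9.9000 + 2.6000·cos(-0.9332)·0.15 = -9.6678
y' = -0.4000 + 2.6000·sin(-0.9332)·0.15 = -0.7134
θ' = -0.9332 + (2.6000/3.0)·tan(0.17)·0.15 = -0.9109
v' = 2.6000 + 0.0000·0.15 = 2.6000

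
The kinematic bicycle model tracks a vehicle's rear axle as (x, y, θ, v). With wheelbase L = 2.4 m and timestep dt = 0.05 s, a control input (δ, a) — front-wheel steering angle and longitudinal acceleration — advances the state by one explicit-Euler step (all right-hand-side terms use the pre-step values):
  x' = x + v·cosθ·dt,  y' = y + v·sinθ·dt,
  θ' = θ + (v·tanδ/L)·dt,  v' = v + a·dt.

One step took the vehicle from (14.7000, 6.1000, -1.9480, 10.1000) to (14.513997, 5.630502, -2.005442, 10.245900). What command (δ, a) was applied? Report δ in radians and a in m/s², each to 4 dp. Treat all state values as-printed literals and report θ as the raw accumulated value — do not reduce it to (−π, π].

δ = -0.2665, a = 2.9180

a = (v'−v)/dt = (0.145900)/0.05 = 2.9180
Δθ = θ'−θ = -0.057442;  (v·dt/L) = 10.1000·0.05/2.4 = 0.210417
tan δ = Δθ·L/(v·dt) = -0.272992  →  δ = -0.2665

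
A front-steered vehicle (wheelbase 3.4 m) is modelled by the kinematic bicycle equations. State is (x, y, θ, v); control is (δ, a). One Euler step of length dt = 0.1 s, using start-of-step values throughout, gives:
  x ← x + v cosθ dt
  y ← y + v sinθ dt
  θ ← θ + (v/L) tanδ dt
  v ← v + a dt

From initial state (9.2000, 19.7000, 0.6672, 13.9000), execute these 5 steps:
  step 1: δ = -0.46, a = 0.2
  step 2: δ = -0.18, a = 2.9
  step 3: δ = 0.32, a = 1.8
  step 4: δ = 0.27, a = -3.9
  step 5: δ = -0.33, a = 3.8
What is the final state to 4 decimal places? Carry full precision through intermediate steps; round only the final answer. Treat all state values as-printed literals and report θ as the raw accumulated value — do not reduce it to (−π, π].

(15.2112, 23.2927, 0.5047, 14.3800)

after step 1 (δ=-0.46, a=0.2): (10.291925, 20.560117, 0.464649, 13.920000)
after step 2 (δ=-0.18, a=2.9): (11.536343, 21.183884, 0.390148, 14.210000)
after step 3 (δ=0.32, a=1.8): (12.850559, 21.724327, 0.528650, 14.390000)
after step 4 (δ=0.27, a=-3.9): (14.093120, 22.450112, 0.645784, 14.000000)
after step 5 (δ=-0.33, a=3.8): (15.211199, 23.292666, 0.504744, 14.380000)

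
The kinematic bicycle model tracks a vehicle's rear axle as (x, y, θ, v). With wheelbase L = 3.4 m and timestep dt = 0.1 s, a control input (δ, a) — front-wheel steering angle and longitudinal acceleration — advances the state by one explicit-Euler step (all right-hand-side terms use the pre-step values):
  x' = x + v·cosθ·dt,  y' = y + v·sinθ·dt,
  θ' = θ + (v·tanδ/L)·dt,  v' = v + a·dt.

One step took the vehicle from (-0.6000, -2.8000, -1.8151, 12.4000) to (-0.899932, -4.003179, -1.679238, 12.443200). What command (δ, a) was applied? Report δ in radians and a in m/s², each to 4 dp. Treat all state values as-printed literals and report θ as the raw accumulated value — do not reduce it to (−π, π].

a = (v'−v)/dt = (0.043200)/0.1 = 0.4320
Δθ = θ'−θ = 0.135862;  (v·dt/L) = 12.4000·0.1/3.4 = 0.364706
tan δ = Δθ·L/(v·dt) = 0.372525  →  δ = 0.3566

δ = 0.3566, a = 0.4320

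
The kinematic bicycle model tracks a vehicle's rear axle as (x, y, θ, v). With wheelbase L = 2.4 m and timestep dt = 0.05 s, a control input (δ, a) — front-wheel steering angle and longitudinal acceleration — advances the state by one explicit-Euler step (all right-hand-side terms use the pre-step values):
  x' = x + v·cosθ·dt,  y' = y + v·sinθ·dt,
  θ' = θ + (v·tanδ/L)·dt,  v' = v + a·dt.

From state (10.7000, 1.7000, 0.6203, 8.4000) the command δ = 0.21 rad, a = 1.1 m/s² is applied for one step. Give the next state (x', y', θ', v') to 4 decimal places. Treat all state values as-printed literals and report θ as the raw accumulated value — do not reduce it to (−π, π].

(11.0418, 1.9441, 0.6576, 8.4550)

x' = 10.7000 + 8.4000·cos(0.6203)·0.05 = 11.0418
y' = 1.7000 + 8.4000·sin(0.6203)·0.05 = 1.9441
θ' = 0.6203 + (8.4000/2.4)·tan(0.21)·0.05 = 0.6576
v' = 8.4000 + 1.1000·0.05 = 8.4550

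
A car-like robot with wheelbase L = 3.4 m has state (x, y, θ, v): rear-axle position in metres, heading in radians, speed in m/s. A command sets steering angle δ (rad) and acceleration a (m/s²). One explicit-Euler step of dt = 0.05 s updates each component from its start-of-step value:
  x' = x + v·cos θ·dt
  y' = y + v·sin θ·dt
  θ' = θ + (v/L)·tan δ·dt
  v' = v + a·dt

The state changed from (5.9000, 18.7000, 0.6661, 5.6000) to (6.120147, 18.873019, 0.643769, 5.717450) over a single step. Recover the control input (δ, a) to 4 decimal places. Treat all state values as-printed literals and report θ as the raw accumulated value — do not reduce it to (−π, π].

a = (v'−v)/dt = (0.117450)/0.05 = 2.3490
Δθ = θ'−θ = -0.022331;  (v·dt/L) = 5.6000·0.05/3.4 = 0.082353
tan δ = Δθ·L/(v·dt) = -0.271162  →  δ = -0.2648

δ = -0.2648, a = 2.3490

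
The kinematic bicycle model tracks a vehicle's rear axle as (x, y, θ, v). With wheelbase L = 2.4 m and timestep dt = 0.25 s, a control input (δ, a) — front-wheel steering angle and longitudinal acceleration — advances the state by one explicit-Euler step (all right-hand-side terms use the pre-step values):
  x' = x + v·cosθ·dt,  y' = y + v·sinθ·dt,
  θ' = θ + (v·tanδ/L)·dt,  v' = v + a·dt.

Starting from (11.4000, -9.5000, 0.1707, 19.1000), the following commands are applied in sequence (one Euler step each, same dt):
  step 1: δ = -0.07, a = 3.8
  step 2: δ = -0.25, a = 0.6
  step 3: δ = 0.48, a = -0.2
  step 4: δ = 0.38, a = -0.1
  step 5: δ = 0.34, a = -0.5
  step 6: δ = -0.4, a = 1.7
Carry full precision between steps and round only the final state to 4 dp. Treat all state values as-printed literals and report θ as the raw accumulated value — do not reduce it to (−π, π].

after step 1 (δ=-0.07, a=3.8): (16.105601, -8.688860, 0.031201, 20.050000)
after step 2 (δ=-0.25, a=0.6): (21.115661, -8.532489, -0.502091, 20.200000)
after step 3 (δ=0.48, a=-0.2): (25.542381, -10.962850, 0.593361, 20.150000)
after step 4 (δ=0.38, a=-0.1): (29.718801, -8.146128, 1.431712, 20.125000)
after step 5 (δ=0.34, a=-0.5): (30.416317, -3.163464, 2.173269, 20.000000)
after step 6 (δ=-0.4, a=1.7): (27.582907, 0.956220, 1.292450, 20.425000)

(27.5829, 0.9562, 1.2925, 20.4250)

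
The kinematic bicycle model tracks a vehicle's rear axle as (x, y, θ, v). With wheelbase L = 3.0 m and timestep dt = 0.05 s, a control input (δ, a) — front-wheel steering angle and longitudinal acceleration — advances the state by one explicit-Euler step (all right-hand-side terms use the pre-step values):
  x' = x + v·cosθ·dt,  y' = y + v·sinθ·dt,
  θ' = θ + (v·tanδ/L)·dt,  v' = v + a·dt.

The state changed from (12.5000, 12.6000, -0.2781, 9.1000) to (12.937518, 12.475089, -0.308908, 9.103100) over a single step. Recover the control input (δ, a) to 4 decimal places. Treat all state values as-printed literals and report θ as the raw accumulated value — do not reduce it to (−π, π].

δ = -0.2004, a = 0.0620

a = (v'−v)/dt = (0.003100)/0.05 = 0.0620
Δθ = θ'−θ = -0.030808;  (v·dt/L) = 9.1000·0.05/3.0 = 0.151667
tan δ = Δθ·L/(v·dt) = -0.203130  →  δ = -0.2004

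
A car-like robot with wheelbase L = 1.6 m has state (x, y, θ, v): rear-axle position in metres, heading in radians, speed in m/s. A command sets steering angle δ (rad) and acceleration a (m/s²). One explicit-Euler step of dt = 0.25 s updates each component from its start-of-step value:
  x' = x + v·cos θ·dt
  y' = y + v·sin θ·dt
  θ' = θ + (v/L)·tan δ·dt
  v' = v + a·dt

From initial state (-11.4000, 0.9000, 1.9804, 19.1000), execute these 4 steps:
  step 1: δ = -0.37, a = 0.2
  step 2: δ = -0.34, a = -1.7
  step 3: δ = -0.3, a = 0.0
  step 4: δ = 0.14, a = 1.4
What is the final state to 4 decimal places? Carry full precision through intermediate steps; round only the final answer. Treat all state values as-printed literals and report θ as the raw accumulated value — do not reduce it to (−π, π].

(-3.5414, 3.4423, -0.7283, 19.0750)

after step 1 (δ=-0.37, a=0.2): (-13.301624, 5.280006, 0.822871, 19.150000)
after step 2 (δ=-0.34, a=-1.7): (-10.045552, 8.789729, -0.235576, 18.725000)
after step 3 (δ=-0.3, a=0.0): (-5.493598, 7.697110, -1.140626, 18.725000)
after step 4 (δ=0.14, a=1.4): (-3.541399, 3.442345, -0.728320, 19.075000)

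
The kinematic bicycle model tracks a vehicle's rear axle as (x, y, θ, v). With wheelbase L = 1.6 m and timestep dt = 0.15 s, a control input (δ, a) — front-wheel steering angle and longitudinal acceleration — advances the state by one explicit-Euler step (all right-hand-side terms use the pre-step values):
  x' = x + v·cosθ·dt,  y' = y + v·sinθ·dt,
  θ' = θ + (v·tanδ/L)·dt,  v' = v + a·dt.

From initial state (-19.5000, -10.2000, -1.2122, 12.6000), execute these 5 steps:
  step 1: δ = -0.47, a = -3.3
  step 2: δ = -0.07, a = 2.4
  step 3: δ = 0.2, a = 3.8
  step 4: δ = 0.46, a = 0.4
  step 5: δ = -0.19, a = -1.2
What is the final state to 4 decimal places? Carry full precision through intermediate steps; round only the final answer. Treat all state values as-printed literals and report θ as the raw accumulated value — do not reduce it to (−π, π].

(-19.0468, -19.1587, -1.2856, 12.9150)

after step 1 (δ=-0.47, a=-3.3): (-18.836685, -11.969778, -1.812235, 12.105000)
after step 2 (δ=-0.07, a=2.4): (-19.270830, -13.732862, -1.891804, 12.465000)
after step 3 (δ=0.2, a=3.8): (-19.860779, -15.507102, -1.654918, 13.035000)
after step 4 (δ=0.46, a=0.4): (-20.025064, -17.455438, -1.049464, 13.095000)
after step 5 (δ=-0.19, a=-1.2): (-19.046797, -19.158750, -1.285567, 12.915000)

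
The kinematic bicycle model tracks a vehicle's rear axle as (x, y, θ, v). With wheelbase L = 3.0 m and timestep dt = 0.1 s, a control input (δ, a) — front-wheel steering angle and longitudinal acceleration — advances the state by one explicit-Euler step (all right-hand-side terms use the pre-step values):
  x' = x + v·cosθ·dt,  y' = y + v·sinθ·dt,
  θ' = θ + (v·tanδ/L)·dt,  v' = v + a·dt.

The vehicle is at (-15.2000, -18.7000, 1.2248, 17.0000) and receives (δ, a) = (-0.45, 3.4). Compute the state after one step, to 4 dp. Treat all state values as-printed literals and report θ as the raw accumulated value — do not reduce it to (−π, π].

x' = -15.2000 + 17.0000·cos(1.2248)·0.1 = -14.6235
y' = -18.7000 + 17.0000·sin(1.2248)·0.1 = -17.1007
θ' = 1.2248 + (17.0000/3.0)·tan(-0.45)·0.1 = 0.9511
v' = 17.0000 + 3.4000·0.1 = 17.3400

(-14.6235, -17.1007, 0.9511, 17.3400)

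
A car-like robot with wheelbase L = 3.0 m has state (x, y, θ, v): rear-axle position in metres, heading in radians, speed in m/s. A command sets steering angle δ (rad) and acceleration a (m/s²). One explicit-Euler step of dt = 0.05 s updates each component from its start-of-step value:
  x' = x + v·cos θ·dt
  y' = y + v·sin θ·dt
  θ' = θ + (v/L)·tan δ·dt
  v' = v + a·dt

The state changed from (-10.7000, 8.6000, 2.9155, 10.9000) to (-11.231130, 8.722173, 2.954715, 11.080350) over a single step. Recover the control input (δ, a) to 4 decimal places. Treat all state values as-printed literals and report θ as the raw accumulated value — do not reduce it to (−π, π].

δ = 0.2126, a = 3.6070

a = (v'−v)/dt = (0.180350)/0.05 = 3.6070
Δθ = θ'−θ = 0.039215;  (v·dt/L) = 10.9000·0.05/3.0 = 0.181667
tan δ = Δθ·L/(v·dt) = 0.215862  →  δ = 0.2126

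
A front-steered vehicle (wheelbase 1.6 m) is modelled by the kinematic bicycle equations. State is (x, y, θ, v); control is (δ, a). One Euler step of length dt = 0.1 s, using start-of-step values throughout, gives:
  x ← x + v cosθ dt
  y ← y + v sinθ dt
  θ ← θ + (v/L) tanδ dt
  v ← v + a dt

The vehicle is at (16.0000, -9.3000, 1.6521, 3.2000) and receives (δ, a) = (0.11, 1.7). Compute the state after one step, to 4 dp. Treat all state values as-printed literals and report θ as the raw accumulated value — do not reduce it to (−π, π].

x' = 16.0000 + 3.2000·cos(1.6521)·0.1 = 15.9740
y' = -9.3000 + 3.2000·sin(1.6521)·0.1 = -8.9811
θ' = 1.6521 + (3.2000/1.6)·tan(0.11)·0.1 = 1.6742
v' = 3.2000 + 1.7000·0.1 = 3.3700

(15.9740, -8.9811, 1.6742, 3.3700)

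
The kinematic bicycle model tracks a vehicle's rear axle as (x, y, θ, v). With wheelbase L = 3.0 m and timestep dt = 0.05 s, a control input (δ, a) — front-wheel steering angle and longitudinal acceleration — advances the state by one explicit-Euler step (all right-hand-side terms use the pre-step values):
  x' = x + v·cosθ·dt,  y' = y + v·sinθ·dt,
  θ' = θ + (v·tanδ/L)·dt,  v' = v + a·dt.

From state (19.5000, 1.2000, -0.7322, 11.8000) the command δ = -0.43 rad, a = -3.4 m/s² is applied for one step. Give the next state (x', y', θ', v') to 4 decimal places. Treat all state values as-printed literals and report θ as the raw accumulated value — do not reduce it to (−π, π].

(19.9388, 0.8056, -0.8224, 11.6300)

x' = 19.5000 + 11.8000·cos(-0.7322)·0.05 = 19.9388
y' = 1.2000 + 11.8000·sin(-0.7322)·0.05 = 0.8056
θ' = -0.7322 + (11.8000/3.0)·tan(-0.43)·0.05 = -0.8224
v' = 11.8000 − 3.4000·0.05 = 11.6300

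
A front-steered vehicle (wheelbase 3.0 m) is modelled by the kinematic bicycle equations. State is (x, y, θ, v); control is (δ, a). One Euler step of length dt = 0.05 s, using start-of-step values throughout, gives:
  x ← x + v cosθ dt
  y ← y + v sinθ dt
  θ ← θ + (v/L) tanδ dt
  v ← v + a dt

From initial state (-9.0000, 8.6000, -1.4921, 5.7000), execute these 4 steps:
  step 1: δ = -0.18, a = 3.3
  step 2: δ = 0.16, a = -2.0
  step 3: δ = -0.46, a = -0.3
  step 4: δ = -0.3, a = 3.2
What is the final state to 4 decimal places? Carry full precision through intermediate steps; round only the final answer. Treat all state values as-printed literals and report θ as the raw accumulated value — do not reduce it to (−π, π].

(-8.9289, 7.4484, -1.5709, 5.9100)

after step 1 (δ=-0.18, a=3.3): (-8.977595, 8.315882, -1.509387, 5.865000)
after step 2 (δ=0.16, a=-2.0): (-8.959598, 8.023185, -1.493612, 5.765000)
after step 3 (δ=-0.46, a=-0.3): (-8.937372, 7.735793, -1.541217, 5.750000)
after step 4 (δ=-0.3, a=3.2): (-8.928869, 7.448419, -1.570861, 5.910000)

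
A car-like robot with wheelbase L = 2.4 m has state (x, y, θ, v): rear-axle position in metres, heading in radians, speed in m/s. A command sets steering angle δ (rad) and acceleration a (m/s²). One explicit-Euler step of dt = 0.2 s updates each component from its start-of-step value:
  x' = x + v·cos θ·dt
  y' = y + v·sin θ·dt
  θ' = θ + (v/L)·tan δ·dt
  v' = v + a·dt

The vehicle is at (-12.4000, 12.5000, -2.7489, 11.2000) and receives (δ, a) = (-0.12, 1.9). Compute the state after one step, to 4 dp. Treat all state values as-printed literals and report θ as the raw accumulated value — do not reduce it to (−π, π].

x' = -12.4000 + 11.2000·cos(-2.7489)·0.2 = -14.4695
y' = 12.5000 + 11.2000·sin(-2.7489)·0.2 = 11.6428
θ' = -2.7489 + (11.2000/2.4)·tan(-0.12)·0.2 = -2.8614
v' = 11.2000 + 1.9000·0.2 = 11.5800

(-14.4695, 11.6428, -2.8614, 11.5800)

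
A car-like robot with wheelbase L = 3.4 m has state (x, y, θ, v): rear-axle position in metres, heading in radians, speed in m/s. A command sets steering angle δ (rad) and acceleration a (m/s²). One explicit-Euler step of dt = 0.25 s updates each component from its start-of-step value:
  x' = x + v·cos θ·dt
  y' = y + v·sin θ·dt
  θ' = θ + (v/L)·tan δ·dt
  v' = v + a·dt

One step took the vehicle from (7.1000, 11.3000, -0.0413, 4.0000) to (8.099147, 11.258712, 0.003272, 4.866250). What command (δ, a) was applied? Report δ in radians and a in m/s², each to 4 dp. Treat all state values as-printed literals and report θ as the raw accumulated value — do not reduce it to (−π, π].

a = (v'−v)/dt = (0.866250)/0.25 = 3.4650
Δθ = θ'−θ = 0.044572;  (v·dt/L) = 4.0000·0.25/3.4 = 0.294118
tan δ = Δθ·L/(v·dt) = 0.151545  →  δ = 0.1504

δ = 0.1504, a = 3.4650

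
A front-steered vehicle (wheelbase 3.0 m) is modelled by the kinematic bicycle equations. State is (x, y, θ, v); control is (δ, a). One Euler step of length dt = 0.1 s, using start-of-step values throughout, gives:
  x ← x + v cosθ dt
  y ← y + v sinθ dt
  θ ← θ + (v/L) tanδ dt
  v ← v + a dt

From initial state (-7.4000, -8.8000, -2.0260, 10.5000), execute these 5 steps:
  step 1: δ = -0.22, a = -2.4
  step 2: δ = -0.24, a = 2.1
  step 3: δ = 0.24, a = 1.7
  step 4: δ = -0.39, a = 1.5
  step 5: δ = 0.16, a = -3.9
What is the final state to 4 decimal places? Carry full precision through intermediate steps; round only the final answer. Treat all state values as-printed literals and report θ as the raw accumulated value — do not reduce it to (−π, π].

(-10.2052, -13.2381, -2.1903, 10.4000)

after step 1 (δ=-0.22, a=-2.4): (-7.861628, -9.743080, -2.104267, 10.260000)
after step 2 (δ=-0.24, a=2.1): (-8.383374, -10.626515, -2.187960, 10.470000)
after step 3 (δ=0.24, a=1.7): (-8.989298, -11.480368, -2.102554, 10.640000)
after step 4 (δ=-0.39, a=1.5): (-9.528798, -12.397448, -2.248341, 10.790000)
after step 5 (δ=0.16, a=-3.9): (-10.205204, -13.238112, -2.190298, 10.400000)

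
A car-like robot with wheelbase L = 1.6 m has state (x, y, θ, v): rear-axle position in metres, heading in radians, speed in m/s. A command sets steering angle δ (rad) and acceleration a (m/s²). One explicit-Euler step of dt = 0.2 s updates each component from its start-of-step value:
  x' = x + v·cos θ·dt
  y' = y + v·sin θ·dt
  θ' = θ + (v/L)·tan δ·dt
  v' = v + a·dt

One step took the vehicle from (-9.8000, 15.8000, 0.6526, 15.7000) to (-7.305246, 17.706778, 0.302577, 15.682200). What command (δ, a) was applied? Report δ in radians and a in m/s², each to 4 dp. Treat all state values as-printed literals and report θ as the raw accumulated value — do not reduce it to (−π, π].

δ = -0.1765, a = -0.0890

a = (v'−v)/dt = (-0.017800)/0.2 = -0.0890
Δθ = θ'−θ = -0.350023;  (v·dt/L) = 15.7000·0.2/1.6 = 1.962500
tan δ = Δθ·L/(v·dt) = -0.178356  →  δ = -0.1765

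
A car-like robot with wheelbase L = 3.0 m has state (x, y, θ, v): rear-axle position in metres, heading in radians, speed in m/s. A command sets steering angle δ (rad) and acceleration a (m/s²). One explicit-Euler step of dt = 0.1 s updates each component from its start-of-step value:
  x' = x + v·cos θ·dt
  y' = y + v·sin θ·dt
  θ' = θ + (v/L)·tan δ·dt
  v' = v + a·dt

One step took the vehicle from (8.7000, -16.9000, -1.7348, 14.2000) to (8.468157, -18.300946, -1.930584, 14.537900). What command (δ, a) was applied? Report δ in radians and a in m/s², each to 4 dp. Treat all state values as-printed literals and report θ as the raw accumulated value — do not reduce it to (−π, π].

a = (v'−v)/dt = (0.337900)/0.1 = 3.3790
Δθ = θ'−θ = -0.195784;  (v·dt/L) = 14.2000·0.1/3.0 = 0.473333
tan δ = Δθ·L/(v·dt) = -0.413628  →  δ = -0.3922

δ = -0.3922, a = 3.3790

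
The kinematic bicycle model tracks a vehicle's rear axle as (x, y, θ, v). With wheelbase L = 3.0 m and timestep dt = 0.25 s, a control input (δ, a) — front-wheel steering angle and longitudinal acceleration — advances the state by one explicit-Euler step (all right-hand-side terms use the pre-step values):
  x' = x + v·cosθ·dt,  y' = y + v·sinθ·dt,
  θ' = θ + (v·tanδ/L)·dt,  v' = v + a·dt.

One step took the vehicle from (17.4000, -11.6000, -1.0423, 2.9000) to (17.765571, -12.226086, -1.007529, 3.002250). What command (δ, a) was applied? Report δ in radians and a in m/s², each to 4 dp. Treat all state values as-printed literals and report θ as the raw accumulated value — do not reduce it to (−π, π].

a = (v'−v)/dt = (0.102250)/0.25 = 0.4090
Δθ = θ'−θ = 0.034771;  (v·dt/L) = 2.9000·0.25/3.0 = 0.241667
tan δ = Δθ·L/(v·dt) = 0.143880  →  δ = 0.1429

δ = 0.1429, a = 0.4090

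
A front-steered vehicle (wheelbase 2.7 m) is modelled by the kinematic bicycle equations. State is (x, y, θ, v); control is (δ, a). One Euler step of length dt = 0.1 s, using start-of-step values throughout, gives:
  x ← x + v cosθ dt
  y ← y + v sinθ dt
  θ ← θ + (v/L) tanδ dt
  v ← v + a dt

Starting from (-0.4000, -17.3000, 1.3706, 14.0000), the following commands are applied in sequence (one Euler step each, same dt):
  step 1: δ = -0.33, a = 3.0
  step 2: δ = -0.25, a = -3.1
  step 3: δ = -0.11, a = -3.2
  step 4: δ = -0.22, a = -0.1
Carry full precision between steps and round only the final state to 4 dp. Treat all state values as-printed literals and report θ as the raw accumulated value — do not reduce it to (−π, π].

after step 1 (δ=-0.33, a=3.0): (-0.121594, -15.927961, 1.192995, 14.300000)
after step 2 (δ=-0.25, a=-3.1): (0.405902, -14.598808, 1.057758, 13.990000)
after step 3 (δ=-0.11, a=-3.2): (1.092569, -13.379919, 1.000531, 13.670000)
after step 4 (δ=-0.22, a=-0.1): (1.830552, -12.229237, 0.887313, 13.660000)

(1.8306, -12.2292, 0.8873, 13.6600)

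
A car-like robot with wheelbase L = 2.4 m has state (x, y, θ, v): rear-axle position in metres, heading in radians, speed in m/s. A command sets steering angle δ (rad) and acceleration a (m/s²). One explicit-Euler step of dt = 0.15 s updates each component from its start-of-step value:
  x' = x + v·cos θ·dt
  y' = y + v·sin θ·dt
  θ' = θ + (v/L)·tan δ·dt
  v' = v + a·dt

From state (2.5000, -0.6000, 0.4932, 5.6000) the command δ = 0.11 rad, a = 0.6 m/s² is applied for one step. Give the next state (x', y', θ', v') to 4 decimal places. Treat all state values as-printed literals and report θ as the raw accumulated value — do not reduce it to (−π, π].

(3.2399, -0.2023, 0.5319, 5.6900)

x' = 2.5000 + 5.6000·cos(0.4932)·0.15 = 3.2399
y' = -0.6000 + 5.6000·sin(0.4932)·0.15 = -0.2023
θ' = 0.4932 + (5.6000/2.4)·tan(0.11)·0.15 = 0.5319
v' = 5.6000 + 0.6000·0.15 = 5.6900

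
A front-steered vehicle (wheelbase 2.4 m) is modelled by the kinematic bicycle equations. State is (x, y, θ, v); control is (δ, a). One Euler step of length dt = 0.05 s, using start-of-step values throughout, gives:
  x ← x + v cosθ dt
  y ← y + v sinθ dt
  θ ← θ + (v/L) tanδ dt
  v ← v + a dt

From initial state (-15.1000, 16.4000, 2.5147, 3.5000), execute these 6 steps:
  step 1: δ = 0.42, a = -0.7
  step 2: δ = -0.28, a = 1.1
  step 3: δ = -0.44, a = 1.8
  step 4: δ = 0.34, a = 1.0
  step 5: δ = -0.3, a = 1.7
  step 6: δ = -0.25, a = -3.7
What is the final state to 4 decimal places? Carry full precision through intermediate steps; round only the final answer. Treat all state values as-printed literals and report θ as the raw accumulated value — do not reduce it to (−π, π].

after step 1 (δ=0.42, a=-0.7): (-15.241724, 16.502660, 2.547263, 3.465000)
after step 2 (δ=-0.28, a=1.1): (-15.385266, 16.599672, 2.526505, 3.520000)
after step 3 (δ=-0.44, a=1.8): (-15.529009, 16.701230, 2.491981, 3.610000)
after step 4 (δ=0.34, a=1.0): (-15.672745, 16.810410, 2.518585, 3.660000)
after step 5 (δ=-0.3, a=1.7): (-15.821364, 16.917187, 2.494998, 3.745000)
after step 6 (δ=-0.25, a=-3.7): (-15.970816, 17.030000, 2.475076, 3.560000)

(-15.9708, 17.0300, 2.4751, 3.5600)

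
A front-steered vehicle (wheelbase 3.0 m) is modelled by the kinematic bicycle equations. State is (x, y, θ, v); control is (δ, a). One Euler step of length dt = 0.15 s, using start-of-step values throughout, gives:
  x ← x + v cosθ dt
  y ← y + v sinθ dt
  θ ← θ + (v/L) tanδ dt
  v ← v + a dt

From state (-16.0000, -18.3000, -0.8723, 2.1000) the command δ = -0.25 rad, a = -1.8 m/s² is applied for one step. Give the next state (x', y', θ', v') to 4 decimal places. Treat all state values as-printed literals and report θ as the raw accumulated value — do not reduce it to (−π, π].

(-15.7974, -18.5412, -0.8991, 1.8300)

x' = -16.0000 + 2.1000·cos(-0.8723)·0.15 = -15.7974
y' = -18.3000 + 2.1000·sin(-0.8723)·0.15 = -18.5412
θ' = -0.8723 + (2.1000/3.0)·tan(-0.25)·0.15 = -0.8991
v' = 2.1000 − 1.8000·0.15 = 1.8300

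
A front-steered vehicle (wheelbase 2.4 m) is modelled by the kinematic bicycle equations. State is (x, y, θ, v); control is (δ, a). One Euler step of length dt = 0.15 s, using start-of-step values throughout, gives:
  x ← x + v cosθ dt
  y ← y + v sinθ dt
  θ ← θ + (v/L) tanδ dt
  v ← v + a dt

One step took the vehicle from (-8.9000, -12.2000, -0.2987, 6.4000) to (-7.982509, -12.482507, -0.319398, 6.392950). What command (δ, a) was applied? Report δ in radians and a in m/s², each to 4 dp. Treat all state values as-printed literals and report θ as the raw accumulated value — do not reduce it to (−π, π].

δ = -0.0517, a = -0.0470

a = (v'−v)/dt = (-0.007050)/0.15 = -0.0470
Δθ = θ'−θ = -0.020698;  (v·dt/L) = 6.4000·0.15/2.4 = 0.400000
tan δ = Δθ·L/(v·dt) = -0.051745  →  δ = -0.0517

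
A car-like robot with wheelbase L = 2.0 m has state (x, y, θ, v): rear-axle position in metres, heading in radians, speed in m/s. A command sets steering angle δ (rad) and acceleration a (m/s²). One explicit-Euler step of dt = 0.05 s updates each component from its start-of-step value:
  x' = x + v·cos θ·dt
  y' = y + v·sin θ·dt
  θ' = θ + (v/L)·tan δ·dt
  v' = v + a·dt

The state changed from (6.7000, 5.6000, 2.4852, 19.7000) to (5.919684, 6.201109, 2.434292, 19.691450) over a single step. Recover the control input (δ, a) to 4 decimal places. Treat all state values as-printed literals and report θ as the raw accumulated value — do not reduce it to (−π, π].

a = (v'−v)/dt = (-0.008550)/0.05 = -0.1710
Δθ = θ'−θ = -0.050908;  (v·dt/L) = 19.7000·0.05/2.0 = 0.492500
tan δ = Δθ·L/(v·dt) = -0.103366  →  δ = -0.1030

δ = -0.1030, a = -0.1710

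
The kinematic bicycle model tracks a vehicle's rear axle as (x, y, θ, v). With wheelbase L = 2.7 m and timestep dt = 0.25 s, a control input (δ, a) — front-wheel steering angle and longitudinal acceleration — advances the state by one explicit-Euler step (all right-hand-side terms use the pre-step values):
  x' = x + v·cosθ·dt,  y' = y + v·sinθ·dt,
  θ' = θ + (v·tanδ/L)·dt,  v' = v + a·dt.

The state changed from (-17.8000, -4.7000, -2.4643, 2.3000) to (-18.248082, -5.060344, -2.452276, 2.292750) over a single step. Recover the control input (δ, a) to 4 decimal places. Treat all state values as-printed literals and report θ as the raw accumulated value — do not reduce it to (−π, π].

a = (v'−v)/dt = (-0.007250)/0.25 = -0.0290
Δθ = θ'−θ = 0.012024;  (v·dt/L) = 2.3000·0.25/2.7 = 0.212963
tan δ = Δθ·L/(v·dt) = 0.056461  →  δ = 0.0564

δ = 0.0564, a = -0.0290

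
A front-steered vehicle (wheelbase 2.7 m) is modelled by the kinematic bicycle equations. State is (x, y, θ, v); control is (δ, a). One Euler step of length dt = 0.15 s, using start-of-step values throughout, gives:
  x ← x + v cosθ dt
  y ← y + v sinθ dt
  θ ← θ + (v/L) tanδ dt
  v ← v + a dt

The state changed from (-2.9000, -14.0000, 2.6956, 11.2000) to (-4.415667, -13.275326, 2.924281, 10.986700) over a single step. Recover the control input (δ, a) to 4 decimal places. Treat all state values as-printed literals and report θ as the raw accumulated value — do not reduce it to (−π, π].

δ = 0.3522, a = -1.4220

a = (v'−v)/dt = (-0.213300)/0.15 = -1.4220
Δθ = θ'−θ = 0.228681;  (v·dt/L) = 11.2000·0.15/2.7 = 0.622222
tan δ = Δθ·L/(v·dt) = 0.367523  →  δ = 0.3522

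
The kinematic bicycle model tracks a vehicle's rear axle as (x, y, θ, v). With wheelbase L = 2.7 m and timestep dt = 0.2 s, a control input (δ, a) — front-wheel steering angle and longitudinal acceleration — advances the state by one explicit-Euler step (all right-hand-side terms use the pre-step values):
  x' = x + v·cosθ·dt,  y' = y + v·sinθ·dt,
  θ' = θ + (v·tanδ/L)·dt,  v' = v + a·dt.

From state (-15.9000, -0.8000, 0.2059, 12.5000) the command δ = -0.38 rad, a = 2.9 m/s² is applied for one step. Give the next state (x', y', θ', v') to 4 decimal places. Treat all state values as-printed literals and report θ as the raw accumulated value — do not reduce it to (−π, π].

x' = -15.9000 + 12.5000·cos(0.2059)·0.2 = -13.4528
y' = -0.8000 + 12.5000·sin(0.2059)·0.2 = -0.2889
θ' = 0.2059 + (12.5000/2.7)·tan(-0.38)·0.2 = -0.1639
v' = 12.5000 + 2.9000·0.2 = 13.0800

(-13.4528, -0.2889, -0.1639, 13.0800)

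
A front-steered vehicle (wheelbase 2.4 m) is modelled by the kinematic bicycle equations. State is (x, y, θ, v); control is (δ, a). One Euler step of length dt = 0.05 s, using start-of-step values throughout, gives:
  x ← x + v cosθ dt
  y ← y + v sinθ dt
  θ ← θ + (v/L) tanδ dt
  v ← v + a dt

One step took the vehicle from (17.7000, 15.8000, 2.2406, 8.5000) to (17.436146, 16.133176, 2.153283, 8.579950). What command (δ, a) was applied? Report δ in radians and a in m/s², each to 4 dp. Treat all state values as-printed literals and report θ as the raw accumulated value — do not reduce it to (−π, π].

a = (v'−v)/dt = (0.079950)/0.05 = 1.5990
Δθ = θ'−θ = -0.087317;  (v·dt/L) = 8.5000·0.05/2.4 = 0.177083
tan δ = Δθ·L/(v·dt) = -0.493084  →  δ = -0.4581

δ = -0.4581, a = 1.5990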